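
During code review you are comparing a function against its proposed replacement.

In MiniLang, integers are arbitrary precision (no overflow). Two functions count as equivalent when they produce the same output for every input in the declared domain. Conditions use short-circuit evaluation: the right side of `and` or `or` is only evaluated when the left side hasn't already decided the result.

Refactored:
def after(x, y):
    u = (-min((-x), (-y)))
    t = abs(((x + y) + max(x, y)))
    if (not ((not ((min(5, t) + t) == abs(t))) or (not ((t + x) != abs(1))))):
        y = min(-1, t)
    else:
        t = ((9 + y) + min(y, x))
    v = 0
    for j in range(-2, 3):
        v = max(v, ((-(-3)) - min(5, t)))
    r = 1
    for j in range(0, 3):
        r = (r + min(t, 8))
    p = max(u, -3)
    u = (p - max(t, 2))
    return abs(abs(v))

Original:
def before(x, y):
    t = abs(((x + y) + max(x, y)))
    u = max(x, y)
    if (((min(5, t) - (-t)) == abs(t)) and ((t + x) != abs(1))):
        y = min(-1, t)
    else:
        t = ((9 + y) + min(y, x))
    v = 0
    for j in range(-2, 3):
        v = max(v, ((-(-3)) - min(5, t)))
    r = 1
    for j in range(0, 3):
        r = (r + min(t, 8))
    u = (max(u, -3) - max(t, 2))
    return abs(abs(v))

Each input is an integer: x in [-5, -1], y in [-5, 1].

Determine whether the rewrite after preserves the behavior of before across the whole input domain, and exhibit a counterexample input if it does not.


Behavior is preserved: although min/max/abs usage differs; and arithmetic usage differs; and boolean connective usage differs; and statement counts differ; and local variable names differ, the outputs never diverge.
Tracing x=-2, y=-4: before: t := 8 | u := -2 | (((min(5, t) - (-t)) == abs(t)) and ((t + x) != abs(1))): false | t := 1 | v := 0 | iter j=-2: | v := 2 | iter j=-1: | v := 2 | iter j=0: | v := 2 | iter j=1: | v := 2 | iter j=2: | v := 2 | r := 1 | iter j=0: | r := 2 | iter j=1: | r := 3 | iter j=2: | r := 4 | u := -4 | result 2 | after: u := -2 | t := 8 | (not ((not ((min(5, t) + t) == abs(t))) or (not ((t + x) != abs(1))))): false | t := 1 | v := 0 | iter j=-2: | v := 2 | iter j=-1: | v := 2 | iter j=0: | v := 2 | iter j=1: | v := 2 | iter j=2: | v := 2 | r := 1 | iter j=0: | r := 2 | iter j=1: | r := 3 | iter j=2: | r := 4 | p := -2 | u := -4 | result 2 — matching result 2.
An exhaustive pass over the 35 declared inputs shows identical outputs.
verdict: equivalent


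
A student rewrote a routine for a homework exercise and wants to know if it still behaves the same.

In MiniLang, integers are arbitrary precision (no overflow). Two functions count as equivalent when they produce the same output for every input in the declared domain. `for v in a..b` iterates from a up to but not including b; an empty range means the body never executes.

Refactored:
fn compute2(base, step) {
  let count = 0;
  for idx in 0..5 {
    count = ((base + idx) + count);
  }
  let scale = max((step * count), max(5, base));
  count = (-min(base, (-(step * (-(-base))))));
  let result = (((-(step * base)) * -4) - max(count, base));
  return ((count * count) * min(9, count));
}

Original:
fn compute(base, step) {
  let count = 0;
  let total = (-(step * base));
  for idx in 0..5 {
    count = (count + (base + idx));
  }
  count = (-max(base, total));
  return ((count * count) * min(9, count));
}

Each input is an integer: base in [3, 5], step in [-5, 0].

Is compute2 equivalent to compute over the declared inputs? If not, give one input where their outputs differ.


Consider the input base=3, step=-5.
compute: count := 0 | total := 15 | iter idx=0: | count := 3 | iter idx=1: | count := 7 | iter idx=2: | count := 12 | iter idx=3: | count := 18 | iter idx=4: | count := 25 | count := -15 | result -3375
compute2: count := 0 | iter idx=0: | count := 3 | iter idx=1: | count := 7 | iter idx=2: | count := 12 | iter idx=3: | count := 18 | iter idx=4: | count := 25 | scale := 5 | count := -3 | result := -63 | result -27
-3375 and -27 differ, so these are not the same function on this domain.
verdict: not equivalent; witness: base=3, step=-5


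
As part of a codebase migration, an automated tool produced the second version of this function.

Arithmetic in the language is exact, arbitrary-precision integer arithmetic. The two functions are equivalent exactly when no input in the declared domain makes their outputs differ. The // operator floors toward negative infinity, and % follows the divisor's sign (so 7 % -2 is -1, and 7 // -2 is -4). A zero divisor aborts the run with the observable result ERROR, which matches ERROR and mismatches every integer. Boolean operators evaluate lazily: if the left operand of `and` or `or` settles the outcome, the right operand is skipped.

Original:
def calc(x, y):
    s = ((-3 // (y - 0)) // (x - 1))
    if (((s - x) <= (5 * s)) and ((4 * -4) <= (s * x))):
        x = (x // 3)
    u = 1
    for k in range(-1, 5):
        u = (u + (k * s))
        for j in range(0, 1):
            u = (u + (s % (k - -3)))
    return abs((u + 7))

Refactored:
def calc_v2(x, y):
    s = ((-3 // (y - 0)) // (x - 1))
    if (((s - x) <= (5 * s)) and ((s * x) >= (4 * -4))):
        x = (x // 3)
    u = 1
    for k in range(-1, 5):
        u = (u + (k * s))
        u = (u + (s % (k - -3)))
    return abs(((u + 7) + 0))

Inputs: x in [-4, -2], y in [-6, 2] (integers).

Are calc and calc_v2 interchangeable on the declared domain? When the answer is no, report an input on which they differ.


Although comparison usage differs, statement counts differ, arithmetic usage differs, local variable names differ, constant usage differs, loop structure differs, 27/27 inputs agree.
verdict: equivalent


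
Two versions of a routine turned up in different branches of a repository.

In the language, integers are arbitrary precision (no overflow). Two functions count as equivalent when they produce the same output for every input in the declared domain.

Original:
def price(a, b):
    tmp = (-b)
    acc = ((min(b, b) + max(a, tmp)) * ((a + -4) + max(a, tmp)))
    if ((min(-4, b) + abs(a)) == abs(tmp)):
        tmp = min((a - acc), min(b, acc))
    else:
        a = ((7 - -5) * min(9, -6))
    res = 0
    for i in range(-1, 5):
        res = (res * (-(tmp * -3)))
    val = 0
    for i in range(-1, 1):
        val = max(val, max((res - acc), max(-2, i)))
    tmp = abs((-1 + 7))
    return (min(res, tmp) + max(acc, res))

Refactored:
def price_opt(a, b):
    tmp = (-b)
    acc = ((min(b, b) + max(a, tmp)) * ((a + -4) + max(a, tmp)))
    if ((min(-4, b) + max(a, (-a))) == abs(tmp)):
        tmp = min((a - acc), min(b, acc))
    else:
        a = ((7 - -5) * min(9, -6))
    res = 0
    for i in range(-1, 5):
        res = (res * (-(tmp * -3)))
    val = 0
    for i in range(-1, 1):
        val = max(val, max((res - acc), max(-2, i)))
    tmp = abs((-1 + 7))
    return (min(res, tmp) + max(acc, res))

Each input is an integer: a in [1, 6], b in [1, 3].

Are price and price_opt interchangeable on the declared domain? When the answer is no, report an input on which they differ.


Equivalent — the differences include min/max/abs usage differs, yet no declared input distinguishes the two.
Tracing a=3, b=1: price: tmp = -1; acc = 8; ((min(-4, b) + abs(a)) == abs(tmp)) -> false; a = -72; res = 0; [i=-1]; res = 0; [i=0]; res = 0; [i=1]; res = 0; [i=2]; res = 0; [i=3]; res = 0; [i=4]; res = 0; val = 0; [i=-1]; val = 0; [i=0]; val = 0; tmp = 6; return 8 | price_opt: tmp = -1; acc = 8; ((min(-4, b) + max(a, (-a))) == abs(tmp)) -> false; a = -72; res = 0; [i=-1]; res = 0; [i=0]; res = 0; [i=1]; res = 0; [i=2]; res = 0; [i=3]; res = 0; [i=4]; res = 0; val = 0; [i=-1]; val = 0; [i=0]; val = 0; tmp = 6; return 8 — matching result 8.
Sweeping the whole domain (18 inputs) finds no disagreement.
verdict: equivalent


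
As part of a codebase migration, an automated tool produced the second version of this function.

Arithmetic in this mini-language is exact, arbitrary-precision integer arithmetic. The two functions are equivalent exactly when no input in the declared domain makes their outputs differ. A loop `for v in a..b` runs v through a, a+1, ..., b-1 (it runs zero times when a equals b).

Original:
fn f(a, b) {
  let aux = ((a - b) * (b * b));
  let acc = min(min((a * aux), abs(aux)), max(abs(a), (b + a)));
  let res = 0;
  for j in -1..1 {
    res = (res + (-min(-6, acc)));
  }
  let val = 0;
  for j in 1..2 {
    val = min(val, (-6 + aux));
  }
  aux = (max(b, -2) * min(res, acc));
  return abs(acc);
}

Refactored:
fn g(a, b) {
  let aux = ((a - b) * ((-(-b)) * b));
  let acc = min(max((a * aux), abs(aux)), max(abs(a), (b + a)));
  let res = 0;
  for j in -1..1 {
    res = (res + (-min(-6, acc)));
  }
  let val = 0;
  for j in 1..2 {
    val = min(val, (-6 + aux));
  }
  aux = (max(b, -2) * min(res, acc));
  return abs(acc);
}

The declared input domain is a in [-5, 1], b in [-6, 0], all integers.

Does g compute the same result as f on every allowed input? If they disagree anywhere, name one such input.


Not equivalent: a=-5, b=-6 separates them (180 vs 5).
f: aux=36, then acc=-180, then res=0, then (j=-1), then res=180, then (j=0), then res=360, then val=0, then (j=1), then val=0, then aux=360, then returns 180
g: aux=36, then acc=5, then res=0, then (j=-1), then res=6, then (j=0), then res=12, then val=0, then (j=1), then val=0, then aux=-10, then returns 5
verdict: not equivalent; witness: a=-5, b=-6


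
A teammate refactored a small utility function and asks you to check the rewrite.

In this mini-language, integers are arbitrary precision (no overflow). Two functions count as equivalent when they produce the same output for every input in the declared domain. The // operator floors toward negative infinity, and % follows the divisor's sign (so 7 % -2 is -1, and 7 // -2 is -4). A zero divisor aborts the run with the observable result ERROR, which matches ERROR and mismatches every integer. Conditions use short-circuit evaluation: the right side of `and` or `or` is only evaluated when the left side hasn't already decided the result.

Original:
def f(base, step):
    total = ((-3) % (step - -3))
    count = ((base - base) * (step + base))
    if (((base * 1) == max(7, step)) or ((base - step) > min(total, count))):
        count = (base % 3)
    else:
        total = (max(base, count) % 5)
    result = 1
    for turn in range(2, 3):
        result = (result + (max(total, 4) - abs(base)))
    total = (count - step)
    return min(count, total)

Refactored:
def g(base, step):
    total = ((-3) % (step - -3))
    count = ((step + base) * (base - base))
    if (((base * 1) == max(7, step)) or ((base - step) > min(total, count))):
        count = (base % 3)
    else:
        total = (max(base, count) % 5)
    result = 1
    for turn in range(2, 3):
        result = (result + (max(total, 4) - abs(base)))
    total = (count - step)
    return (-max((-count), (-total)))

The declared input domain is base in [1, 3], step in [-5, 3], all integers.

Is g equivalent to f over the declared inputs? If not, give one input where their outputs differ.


The two are interchangeable: min/max/abs usage differs, and every declared input agrees.
Spot check at base=1, step=-2 — f: total=0, then count=0, then (((base * 1) == max(7, step)) or ((base - step) > min(total, count))) is true, then count=1, then result=1, then (turn=2), then result=4, then total=3, then returns 1. g: total=0, then count=0, then (((base * 1) == max(7, step)) or ((base - step) > min(total, count))) is true, then count=1, then result=1, then (turn=2), then result=4, then total=3, then returns 1. Both give 1.
An exhaustive pass over the 27 declared inputs shows identical outputs.
verdict: equivalent


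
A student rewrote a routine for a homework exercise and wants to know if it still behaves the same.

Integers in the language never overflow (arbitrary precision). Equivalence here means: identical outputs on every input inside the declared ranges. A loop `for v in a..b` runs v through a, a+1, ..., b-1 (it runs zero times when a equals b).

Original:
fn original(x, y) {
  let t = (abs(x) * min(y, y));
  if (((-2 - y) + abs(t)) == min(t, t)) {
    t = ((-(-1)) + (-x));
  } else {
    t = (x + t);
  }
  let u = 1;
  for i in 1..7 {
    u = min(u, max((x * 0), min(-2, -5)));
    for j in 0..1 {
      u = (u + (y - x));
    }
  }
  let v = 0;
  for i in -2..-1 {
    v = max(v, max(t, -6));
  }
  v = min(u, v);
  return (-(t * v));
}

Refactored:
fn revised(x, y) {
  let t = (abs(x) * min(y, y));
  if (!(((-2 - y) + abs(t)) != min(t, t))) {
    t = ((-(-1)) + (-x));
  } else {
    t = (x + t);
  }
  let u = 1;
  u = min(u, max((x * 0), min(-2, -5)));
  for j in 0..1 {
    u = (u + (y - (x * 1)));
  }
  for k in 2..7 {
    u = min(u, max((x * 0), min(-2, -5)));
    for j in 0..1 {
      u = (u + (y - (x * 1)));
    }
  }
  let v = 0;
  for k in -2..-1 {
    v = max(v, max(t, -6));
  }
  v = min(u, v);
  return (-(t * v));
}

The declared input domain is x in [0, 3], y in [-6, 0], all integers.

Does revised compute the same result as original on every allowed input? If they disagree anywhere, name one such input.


This is a faithful refactor — statement counts differ, and boolean connective usage differs, and min/max/abs usage differs, and comparison usage differs, and local variable names differ, and arithmetic usage differs, and constant usage differs, and loop structure differs, but the computed results match everywhere.
As a probe, take x=3, y=-1: original runs t = -3; (((-2 - y) + abs(t)) == min(t, t)) -> false; t = 0; u = 1; [i=1]; u = 0; [j=0]; u = -4; [i=2]; u = -4; [j=0]; u = -8; [i=3]; u = -8; [j=0]; u = -12; [i=4]; u = -12; [j=0]; u = -16; [i=5]; u = -16; [j=0]; u = -20; [i=6]; u = -20; [j=0]; u = -24; v = 0; [i=-2]; v = 0; v = -24; return 0; revised runs t = -3; (!(((-2 - y) + abs(t)) != min(t, t))) -> false; t = 0; u = 1; u = 0; [j=0]; u = -4; [k=2]; u = -4; [j=0]; u = -8; [k=3]; u = -8; [j=0]; u = -12; [k=4]; u = -12; [j=0]; u = -16; [k=5]; u = -16; [j=0]; u = -20; [k=6]; u = -20; [j=0]; u = -24; v = 0; [k=-2]; v = 0; v = -24; return 0; both end at 0.
An exhaustive pass over the 28 declared inputs shows identical outputs.
verdict: equivalent


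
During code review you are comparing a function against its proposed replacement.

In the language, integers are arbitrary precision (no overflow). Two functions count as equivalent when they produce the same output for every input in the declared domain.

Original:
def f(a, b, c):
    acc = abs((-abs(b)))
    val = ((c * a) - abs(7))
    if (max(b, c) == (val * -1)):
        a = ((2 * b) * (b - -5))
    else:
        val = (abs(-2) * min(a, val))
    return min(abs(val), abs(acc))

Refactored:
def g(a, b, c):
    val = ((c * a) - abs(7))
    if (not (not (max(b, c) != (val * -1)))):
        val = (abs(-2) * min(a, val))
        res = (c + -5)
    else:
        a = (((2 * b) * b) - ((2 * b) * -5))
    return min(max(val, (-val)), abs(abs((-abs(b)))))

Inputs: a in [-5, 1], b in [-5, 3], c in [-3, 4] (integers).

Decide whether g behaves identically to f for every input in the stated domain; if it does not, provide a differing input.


Side by side, the visible changes include: comparison usage differs; and constant usage differs; and arithmetic usage differs; and boolean connective usage differs; and local variable names differ; and min/max/abs usage differs.
As a probe, take a=-5, b=-1, c=-2: f runs acc=1, then val=3, then (max(b, c) == (val * -1)) is false, then val=-10, then returns 1; g runs val=3, then (not (not (max(b, c) != (val * -1)))) is true, then val=-10, then res=-7, then returns 1; both end at 1.
Every one of the 504 inputs gives matching results.
verdict: equivalent


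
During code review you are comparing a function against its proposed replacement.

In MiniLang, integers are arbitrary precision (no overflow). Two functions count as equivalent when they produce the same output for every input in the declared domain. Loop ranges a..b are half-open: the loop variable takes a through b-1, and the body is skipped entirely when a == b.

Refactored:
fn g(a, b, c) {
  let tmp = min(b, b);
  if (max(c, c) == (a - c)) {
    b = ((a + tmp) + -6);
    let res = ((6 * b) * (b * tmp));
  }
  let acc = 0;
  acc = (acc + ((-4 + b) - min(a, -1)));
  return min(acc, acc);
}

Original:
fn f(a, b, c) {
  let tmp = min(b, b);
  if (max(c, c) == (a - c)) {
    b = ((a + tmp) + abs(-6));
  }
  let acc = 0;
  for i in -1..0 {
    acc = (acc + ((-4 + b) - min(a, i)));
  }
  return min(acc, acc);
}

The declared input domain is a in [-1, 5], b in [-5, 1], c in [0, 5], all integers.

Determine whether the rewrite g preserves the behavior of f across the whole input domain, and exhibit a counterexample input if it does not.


The rewrite breaks on a=0, b=-5, c=0, where the results are -2 and -14.
f: tmp = -5; (max(c, c) == (a - c)) -> true; b = 1; acc = 0; [i=-1]; acc = -2; return -2
g: tmp = -5; (max(c, c) == (a - c)) -> true; b = -11; res = -3630; acc = 0; acc = -14; return -14
verdict: not equivalent; witness: a=0, b=-5, c=0


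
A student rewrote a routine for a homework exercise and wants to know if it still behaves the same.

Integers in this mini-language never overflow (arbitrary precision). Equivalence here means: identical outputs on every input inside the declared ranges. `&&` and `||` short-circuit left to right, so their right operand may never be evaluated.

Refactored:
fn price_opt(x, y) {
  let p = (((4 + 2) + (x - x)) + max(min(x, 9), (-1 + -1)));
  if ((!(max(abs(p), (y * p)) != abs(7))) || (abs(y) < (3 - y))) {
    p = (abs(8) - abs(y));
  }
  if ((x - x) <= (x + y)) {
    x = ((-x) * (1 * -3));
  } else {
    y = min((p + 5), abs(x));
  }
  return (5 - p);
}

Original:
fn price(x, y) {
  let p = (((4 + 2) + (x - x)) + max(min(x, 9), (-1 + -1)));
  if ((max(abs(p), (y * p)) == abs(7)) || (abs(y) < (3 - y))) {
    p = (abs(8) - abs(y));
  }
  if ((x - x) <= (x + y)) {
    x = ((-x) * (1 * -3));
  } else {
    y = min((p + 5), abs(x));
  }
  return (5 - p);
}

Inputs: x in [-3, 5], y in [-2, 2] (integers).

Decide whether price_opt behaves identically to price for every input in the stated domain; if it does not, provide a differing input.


This is a faithful refactor — comparison usage differs; boolean connective usage differs, but the computed results match everywhere.
One worked example (x=-2, y=-1) — price: p=4, then ((max(abs(p), (y * p)) == abs(7)) || (abs(y) < (3 - y))) is true, then p=7, then ((x - x) <= (x + y)) is false, then y=2, then returns -2; price_opt: p=4, then ((!(max(abs(p), (y * p)) != abs(7))) || (abs(y) < (3 - y))) is true, then p=7, then ((x - x) <= (x + y)) is false, then y=2, then returns -2; agreement on -2.
Across all 45 domain points the two functions coincide.
verdict: equivalent


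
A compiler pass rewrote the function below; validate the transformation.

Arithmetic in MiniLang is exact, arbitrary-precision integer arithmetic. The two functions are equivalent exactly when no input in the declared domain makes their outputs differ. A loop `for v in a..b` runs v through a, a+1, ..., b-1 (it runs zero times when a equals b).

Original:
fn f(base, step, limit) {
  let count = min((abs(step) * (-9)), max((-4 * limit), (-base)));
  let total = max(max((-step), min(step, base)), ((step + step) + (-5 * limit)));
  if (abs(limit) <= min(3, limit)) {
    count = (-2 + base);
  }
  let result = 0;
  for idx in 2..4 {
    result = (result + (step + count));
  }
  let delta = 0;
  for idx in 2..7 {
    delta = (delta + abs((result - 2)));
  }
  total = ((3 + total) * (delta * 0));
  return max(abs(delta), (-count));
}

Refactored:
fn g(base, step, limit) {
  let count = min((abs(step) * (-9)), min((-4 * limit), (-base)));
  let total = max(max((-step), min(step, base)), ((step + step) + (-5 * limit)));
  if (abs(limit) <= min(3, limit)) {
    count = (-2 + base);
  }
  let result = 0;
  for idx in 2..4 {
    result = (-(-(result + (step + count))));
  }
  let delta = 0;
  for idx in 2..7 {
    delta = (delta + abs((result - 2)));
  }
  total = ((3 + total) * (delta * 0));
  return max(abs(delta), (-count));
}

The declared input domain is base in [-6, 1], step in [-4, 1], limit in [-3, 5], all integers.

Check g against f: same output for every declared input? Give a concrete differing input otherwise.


Input base=-6, step=-2, limit=5: 210 from f versus 230 from g.
verdict: not equivalent; witness: base=-6, step=-2, limit=5


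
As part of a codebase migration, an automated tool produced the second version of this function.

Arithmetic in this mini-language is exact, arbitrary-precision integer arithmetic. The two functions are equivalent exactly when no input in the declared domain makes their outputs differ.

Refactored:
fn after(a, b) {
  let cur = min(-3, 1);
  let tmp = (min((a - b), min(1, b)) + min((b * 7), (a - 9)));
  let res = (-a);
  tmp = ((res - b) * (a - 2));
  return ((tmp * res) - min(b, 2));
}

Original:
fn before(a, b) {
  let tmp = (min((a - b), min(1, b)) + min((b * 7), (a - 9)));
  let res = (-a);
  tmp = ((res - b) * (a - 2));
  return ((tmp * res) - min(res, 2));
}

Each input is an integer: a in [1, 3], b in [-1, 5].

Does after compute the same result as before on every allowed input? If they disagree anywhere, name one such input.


On input a=1, b=0, before returns 0 while after returns -1.
verdict: not equivalent; witness: a=1, b=0


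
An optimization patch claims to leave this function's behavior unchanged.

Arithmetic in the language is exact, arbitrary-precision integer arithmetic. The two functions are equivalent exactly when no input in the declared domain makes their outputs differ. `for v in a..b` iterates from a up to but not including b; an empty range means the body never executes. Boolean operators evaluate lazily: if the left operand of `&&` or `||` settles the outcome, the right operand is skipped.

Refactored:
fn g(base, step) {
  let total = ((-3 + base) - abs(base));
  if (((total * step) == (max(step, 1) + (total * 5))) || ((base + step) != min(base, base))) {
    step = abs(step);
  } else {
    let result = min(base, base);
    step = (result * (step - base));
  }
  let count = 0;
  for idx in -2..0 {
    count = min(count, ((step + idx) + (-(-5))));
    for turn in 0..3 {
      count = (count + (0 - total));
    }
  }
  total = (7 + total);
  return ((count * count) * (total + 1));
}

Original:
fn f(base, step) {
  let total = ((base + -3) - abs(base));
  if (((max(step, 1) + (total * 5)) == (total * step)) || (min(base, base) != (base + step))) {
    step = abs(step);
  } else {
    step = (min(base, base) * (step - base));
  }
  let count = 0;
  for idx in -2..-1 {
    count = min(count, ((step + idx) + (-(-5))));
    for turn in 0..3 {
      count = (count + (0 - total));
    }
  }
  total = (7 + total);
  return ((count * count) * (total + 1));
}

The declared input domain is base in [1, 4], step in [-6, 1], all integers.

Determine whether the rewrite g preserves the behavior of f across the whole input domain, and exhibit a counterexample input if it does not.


The rewrite breaks on base=1, step=-6, where the results are 405 and 1620.
f: total := -3 | (((max(step, 1) + (total * 5)) == (total * step)) || (min(base, base) != (base + step))): true | step := 6 | count := 0 | iter idx=-2: | count := 0 | iter turn=0: | count := 3 | iter turn=1: | count := 6 | iter turn=2: | count := 9 | total := 4 | result 405
g: total := -3 | (((total * step) == (max(step, 1) + (total * 5))) || ((base + step) != min(base, base))): true | step := 6 | count := 0 | iter idx=-2: | count := 0 | iter turn=0: | count := 3 | iter turn=1: | count := 6 | iter turn=2: | count := 9 | iter idx=-1: | count := 9 | iter turn=0: | count := 12 | iter turn=1: | count := 15 | iter turn=2: | count := 18 | total := 4 | result 1620
verdict: not equivalent; witness: base=1, step=-6


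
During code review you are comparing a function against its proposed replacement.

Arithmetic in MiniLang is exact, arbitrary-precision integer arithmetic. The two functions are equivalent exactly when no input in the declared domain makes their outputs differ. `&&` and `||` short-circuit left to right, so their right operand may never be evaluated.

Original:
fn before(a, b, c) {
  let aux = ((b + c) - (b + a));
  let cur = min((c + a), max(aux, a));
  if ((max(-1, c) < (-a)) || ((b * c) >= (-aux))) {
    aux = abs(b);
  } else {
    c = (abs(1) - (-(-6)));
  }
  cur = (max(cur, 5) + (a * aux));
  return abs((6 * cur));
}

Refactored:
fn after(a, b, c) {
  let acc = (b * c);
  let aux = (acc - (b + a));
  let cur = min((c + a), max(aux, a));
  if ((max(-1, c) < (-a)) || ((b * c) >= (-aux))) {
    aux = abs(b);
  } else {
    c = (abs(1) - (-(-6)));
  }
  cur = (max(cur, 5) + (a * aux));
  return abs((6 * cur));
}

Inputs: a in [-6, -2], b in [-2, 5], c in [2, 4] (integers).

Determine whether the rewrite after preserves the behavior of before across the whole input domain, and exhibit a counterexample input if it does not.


Consider the input a=-4, b=-2, c=4.
before: aux becomes 8; next cur becomes 0; next ((max(-1, c) < (-a)) || ((b * c) >= (-aux))) evaluates to true; next aux becomes 2; next cur becomes -3; next final value 18
after: acc becomes -8; next aux becomes -2; next cur becomes -2; next ((max(-1, c) < (-a)) || ((b * c) >= (-aux))) evaluates to false; next c becomes -5; next cur becomes 13; next final value 78
18 vs 78 — the two versions disagree here.
verdict: not equivalent; witness: a=-4, b=-2, c=4


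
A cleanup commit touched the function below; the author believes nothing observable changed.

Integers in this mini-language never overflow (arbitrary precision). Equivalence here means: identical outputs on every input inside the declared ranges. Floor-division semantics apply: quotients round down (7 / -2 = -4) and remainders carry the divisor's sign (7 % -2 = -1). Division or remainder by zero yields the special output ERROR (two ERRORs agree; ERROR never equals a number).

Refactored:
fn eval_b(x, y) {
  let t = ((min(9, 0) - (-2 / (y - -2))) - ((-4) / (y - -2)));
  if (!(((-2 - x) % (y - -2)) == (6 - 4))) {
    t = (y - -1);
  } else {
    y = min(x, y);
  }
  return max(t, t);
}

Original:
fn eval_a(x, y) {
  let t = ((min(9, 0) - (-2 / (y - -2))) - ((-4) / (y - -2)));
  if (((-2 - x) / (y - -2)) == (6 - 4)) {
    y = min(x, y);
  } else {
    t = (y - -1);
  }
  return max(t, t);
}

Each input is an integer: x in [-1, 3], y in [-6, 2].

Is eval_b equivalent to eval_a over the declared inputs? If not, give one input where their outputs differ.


Not equivalent: x=-1, y=1 separates them (2 vs 3).
eval_a: t := 3 | (((-2 - x) / (y - -2)) == (6 - 4)): false | t := 2 | result 2
eval_b: t := 3 | (!(((-2 - x) % (y - -2)) == (6 - 4))): false | y := -1 | result 3
verdict: not equivalent; witness: x=-1, y=1


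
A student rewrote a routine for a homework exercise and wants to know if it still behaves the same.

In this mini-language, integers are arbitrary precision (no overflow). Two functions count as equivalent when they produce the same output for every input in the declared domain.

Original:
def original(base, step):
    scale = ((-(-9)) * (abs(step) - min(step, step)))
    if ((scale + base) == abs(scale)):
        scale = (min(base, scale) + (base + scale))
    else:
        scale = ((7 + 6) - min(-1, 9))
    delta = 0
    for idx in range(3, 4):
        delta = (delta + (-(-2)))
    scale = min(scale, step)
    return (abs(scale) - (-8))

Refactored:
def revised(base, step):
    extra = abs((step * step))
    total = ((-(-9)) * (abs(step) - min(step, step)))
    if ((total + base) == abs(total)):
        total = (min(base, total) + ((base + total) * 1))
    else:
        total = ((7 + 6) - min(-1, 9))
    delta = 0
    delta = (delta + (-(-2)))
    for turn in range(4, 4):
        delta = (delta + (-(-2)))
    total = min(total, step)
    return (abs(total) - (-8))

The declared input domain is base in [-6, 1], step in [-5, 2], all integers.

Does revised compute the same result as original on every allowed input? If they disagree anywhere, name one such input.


Reading the diff, among the changes: min/max/abs usage differs, loop structure differs, statement counts differ, arithmetic usage differs, constant usage differs, local variable names differ.
One worked example (base=-2, step=0) — original: scale := 0 | ((scale + base) == abs(scale)): false | scale := 14 | delta := 0 | iter idx=3: | delta := 2 | scale := 0 | result 8; revised: extra := 0 | total := 0 | ((total + base) == abs(total)): false | total := 14 | delta := 0 | delta := 2 | loop over turn: empty range | total := 0 | result 8; agreement on 8.
Sweeping the whole domain (64 inputs) finds no disagreement.
verdict: equivalent


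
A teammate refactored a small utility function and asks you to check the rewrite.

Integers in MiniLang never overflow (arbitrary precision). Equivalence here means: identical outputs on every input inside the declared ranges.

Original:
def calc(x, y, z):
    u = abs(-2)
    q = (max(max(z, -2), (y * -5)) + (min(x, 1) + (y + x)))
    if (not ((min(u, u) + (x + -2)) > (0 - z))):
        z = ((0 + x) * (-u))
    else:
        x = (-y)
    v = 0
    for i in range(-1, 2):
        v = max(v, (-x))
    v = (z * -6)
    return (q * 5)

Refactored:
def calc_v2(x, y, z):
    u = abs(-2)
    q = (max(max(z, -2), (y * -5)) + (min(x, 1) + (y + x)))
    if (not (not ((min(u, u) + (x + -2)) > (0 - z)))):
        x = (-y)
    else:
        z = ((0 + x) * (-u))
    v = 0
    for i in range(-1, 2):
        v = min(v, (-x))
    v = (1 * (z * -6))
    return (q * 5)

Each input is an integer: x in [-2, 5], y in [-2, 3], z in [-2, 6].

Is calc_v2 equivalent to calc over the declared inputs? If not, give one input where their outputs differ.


The edit looks behavioral (`max(v, (-x))` became `min(v, (-x))`), but over these ranges it never changes the outcome.
Tracing x=5, y=3, z=3: calc: u=2, then q=12, then (not ((min(u, u) + (x + -2)) > (0 - z))) is false, then x=-3, then v=0, then (i=-1), then v=3, then (i=0), then v=3, then (i=1), then v=3, then v=-18, then returns 60 | calc_v2: u=2, then q=12, then (not (not ((min(u, u) + (x + -2)) > (0 - z)))) is true, then x=-3, then v=0, then (i=-1), then v=0, then (i=0), then v=0, then (i=1), then v=0, then v=-18, then returns 60 — matching result 60.
Across all 432 domain points the two functions coincide.
verdict: equivalent


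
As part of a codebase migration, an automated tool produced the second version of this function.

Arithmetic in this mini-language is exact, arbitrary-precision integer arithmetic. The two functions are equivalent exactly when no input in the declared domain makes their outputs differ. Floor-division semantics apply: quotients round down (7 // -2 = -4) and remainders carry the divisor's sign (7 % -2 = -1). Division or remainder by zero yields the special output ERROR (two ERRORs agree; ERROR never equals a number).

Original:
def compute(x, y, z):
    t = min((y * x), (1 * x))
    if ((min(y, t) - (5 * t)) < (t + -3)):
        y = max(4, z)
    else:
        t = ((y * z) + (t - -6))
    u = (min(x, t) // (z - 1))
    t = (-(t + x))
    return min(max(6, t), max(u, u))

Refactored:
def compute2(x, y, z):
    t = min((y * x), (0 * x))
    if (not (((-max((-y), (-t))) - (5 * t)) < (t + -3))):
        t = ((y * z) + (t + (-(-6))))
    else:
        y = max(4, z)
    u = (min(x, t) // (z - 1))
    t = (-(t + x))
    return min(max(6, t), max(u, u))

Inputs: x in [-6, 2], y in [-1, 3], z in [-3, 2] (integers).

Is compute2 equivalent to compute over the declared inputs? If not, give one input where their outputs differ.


At x=1, y=2, z=-3: compute gives -1, compute2 gives 0.
verdict: not equivalent; witness: x=1, y=2, z=-3


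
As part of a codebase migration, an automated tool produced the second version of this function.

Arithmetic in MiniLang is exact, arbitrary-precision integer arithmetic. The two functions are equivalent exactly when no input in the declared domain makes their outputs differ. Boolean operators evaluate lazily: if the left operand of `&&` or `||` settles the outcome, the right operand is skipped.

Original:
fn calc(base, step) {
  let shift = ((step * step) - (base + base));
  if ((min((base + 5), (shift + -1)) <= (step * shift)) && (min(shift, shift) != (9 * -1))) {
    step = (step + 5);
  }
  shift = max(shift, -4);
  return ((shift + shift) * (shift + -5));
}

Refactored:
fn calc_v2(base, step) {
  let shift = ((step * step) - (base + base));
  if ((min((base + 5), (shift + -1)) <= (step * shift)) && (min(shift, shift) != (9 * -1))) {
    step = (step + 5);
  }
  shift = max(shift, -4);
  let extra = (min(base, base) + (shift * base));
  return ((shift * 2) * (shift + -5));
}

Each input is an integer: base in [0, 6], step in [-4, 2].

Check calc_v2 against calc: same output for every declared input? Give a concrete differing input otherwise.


Behavior is preserved: although constant usage differs, statement counts differ, min/max/abs usage differs, local variable names differ, arithmetic usage differs, the outputs never diverge.
Spot check at base=4, step=2 — calc: shift = -4; ((min((base + 5), (shift + -1)) <= (step * shift)) && (min(shift, shift) != (9 * -1))) -> false; shift = -4; return 72. calc_v2: shift = -4; ((min((base + 5), (shift + -1)) <= (step * shift)) && (min(shift, shift) != (9 * -1))) -> false; shift = -4; extra = -12; return 72. Both give 72.
Checked all 49 inputs in the declared domain: the outputs agree on every one.
verdict: equivalent


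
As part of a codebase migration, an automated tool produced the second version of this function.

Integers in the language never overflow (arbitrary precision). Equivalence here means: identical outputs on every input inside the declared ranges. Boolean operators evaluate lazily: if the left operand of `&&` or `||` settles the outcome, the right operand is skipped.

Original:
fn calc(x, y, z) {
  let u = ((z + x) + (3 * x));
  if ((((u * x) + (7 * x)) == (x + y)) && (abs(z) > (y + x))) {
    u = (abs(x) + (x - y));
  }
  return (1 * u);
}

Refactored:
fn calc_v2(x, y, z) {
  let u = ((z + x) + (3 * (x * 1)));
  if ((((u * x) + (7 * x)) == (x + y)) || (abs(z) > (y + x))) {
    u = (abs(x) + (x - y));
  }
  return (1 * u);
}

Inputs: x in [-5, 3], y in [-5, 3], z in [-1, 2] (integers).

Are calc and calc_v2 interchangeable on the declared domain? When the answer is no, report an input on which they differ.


Take x=-5, y=-5, z=-1.
calc: u = -21; ((((u * x) + (7 * x)) == (x + y)) && (abs(z) > (y + x))) -> false; return -21
calc_v2: u = -21; ((((u * x) + (7 * x)) == (x + y)) || (abs(z) > (y + x))) -> true; u = 5; return 5
-21 vs 5 — the two versions disagree here.
verdict: not equivalent; witness: x=-5, y=-5, z=-1


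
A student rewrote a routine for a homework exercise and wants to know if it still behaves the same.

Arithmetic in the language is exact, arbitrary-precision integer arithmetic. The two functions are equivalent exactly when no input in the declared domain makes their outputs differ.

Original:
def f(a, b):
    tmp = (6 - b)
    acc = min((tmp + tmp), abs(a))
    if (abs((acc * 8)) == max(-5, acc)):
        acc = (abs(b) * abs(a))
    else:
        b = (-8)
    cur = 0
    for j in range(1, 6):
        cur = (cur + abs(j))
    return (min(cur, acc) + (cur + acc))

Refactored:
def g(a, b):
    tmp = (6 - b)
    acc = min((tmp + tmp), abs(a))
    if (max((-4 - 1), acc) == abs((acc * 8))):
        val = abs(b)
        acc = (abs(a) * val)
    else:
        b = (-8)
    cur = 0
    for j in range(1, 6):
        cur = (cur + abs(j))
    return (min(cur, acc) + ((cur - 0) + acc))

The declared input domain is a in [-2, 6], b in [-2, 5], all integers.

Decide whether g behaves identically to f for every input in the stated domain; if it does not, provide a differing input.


Side by side, the visible changes include: arithmetic usage differs, and constant usage differs, and local variable names differ, and statement counts differ.
Spot check at a=2, b=5 — f: tmp=1, then acc=2, then (abs((acc * 8)) == max(-5, acc)) is false, then b=-8, then cur=0, then (j=1), then cur=1, then (j=2), then cur=3, then (j=3), then cur=6, then (j=4), then cur=10, then (j=5), then cur=15, then returns 19. g: tmp=1, then acc=2, then (max((-4 - 1), acc) == abs((acc * 8))) is false, then b=-8, then cur=0, then (j=1), then cur=1, then (j=2), then cur=3, then (j=3), then cur=6, then (j=4), then cur=10, then (j=5), then cur=15, then returns 19. Both give 19.
Across all 72 domain points the two functions coincide.
verdict: equivalent


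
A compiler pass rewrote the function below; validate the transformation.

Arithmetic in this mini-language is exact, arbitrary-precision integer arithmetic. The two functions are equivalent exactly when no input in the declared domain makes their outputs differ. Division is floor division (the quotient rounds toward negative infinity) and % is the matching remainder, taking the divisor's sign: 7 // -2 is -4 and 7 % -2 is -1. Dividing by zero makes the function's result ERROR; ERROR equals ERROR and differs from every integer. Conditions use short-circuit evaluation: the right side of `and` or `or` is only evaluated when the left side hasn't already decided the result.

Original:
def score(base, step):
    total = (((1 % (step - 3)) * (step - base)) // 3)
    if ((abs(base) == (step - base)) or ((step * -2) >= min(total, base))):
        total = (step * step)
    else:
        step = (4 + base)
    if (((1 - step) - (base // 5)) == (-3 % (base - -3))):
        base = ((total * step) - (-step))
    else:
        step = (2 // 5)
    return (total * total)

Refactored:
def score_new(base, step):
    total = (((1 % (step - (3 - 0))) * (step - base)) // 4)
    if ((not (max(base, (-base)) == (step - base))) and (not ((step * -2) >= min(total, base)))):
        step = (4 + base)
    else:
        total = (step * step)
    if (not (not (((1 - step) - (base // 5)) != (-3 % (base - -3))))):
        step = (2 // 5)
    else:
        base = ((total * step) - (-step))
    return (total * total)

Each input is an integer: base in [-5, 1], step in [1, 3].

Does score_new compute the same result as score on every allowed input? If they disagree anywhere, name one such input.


The edit looks behavioral (`3` became `4`), but over these ranges it never changes the outcome.
Spot check at base=-5, step=1 — score: total = -2; ((abs(base) == (step - base)) or ((step * -2) >= min(total, base))) -> true; total = 1; (((1 - step) - (base // 5)) == (-3 % (base - -3))) -> false; step = 0; return 1. score_new: total = -2; ((not (max(base, (-base)) == (step - base))) and (not ((step * -2) >= min(total, base)))) -> false; total = 1; (not (not (((1 - step) - (base // 5)) != (-3 % (base - -3))))) -> true; step = 0; return 1. Both give 1.
An exhaustive pass over the 21 declared inputs shows identical outputs.
verdict: equivalent


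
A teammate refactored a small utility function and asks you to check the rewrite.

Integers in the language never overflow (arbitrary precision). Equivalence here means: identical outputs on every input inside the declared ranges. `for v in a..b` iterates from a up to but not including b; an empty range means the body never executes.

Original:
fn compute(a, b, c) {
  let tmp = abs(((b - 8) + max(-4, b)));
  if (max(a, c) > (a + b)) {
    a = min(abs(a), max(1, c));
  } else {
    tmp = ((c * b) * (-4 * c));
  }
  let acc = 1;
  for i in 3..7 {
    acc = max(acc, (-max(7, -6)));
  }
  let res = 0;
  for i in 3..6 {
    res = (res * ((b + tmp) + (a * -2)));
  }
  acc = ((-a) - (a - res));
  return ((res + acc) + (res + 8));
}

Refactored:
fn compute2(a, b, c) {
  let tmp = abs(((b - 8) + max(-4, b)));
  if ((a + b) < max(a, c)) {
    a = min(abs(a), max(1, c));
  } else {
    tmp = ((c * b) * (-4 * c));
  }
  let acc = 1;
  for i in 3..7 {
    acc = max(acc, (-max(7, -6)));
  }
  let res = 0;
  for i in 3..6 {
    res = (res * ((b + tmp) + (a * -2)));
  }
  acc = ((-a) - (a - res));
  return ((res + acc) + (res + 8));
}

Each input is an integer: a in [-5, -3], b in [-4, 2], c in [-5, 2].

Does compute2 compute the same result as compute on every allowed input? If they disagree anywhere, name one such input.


Differences: comparison usage differs — yet all 168 inputs agree.
verdict: equivalent


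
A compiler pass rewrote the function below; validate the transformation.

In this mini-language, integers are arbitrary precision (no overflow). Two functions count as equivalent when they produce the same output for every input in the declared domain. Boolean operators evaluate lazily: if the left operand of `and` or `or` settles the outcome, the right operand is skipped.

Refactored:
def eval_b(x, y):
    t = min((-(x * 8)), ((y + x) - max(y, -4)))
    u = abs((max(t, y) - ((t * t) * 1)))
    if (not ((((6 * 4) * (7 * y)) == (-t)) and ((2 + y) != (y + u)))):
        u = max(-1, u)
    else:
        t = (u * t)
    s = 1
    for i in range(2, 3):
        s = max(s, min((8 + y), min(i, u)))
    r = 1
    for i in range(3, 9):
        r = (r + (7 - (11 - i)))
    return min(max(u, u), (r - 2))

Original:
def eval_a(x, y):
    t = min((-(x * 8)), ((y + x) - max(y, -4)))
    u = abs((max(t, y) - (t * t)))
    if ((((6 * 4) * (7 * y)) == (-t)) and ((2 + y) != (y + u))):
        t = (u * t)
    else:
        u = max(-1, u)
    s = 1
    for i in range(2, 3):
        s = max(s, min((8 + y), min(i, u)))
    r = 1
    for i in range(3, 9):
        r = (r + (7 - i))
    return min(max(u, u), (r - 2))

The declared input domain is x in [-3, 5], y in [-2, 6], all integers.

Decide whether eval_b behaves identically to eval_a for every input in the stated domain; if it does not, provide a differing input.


Side by side, the visible changes include: arithmetic usage differs; and boolean connective usage differs; and constant usage differs.
Spot check at x=5, y=5 — eval_a: t becomes -40; next u becomes 1595; next ((((6 * 4) * (7 * y)) == (-t)) and ((2 + y) != (y + u))) evaluates to false; next u becomes 1595; next s becomes 1; next at i=2:; next s becomes 2; next r becomes 1; next at i=3:; next r becomes 5; next at i=4:; next r becomes 8; next at i=5:; next r becomes 10; next at i=6:; next r becomes 11; next at i=7:; next r becomes 11; next at i=8:; next r becomes 10; next final value 8. eval_b: t becomes -40; next u becomes 1595; next (not ((((6 * 4) * (7 * y)) == (-t)) and ((2 + y) != (y + u)))) evaluates to true; next u becomes 1595; next s becomes 1; next at i=2:; next s becomes 2; next r becomes 1; next at i=3:; next r becomes 0; next at i=4:; next r becomes 0; next at i=5:; next r becomes 1; next at i=6:; next r becomes 3; next at i=7:; next r becomes 6; next at i=8:; next r becomes 10; next final value 8. Both give 8.
Across all 81 domain points the two functions coincide.
verdict: equivalent
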